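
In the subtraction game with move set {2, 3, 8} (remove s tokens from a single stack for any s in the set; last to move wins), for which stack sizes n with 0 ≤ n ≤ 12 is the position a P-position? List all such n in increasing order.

Grundy values for subtraction set {2, 3, 8}:
k:     0  1  2  3  4  5  6  7  8  9 10 11 12
g(k):  0  0  1  1  2  0  0  1  1  2  0  0  1
The P-positions (g = 0) in 0..12 are 0, 1, 5, 6, 10, 11.

0, 1, 5, 6, 10, 11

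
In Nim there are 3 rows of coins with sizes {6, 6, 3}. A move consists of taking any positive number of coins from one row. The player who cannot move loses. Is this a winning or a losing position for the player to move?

Compute the nim-sum pairwise:
6 ^ 6 = 0
0 ^ 3 = 3
The nim-sum is 3 ≠ 0, so this is an N-position: the player to move can win.

Winning position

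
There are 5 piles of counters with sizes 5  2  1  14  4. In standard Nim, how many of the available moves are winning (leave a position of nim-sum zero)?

1

Nim-sum: 5 ^ 2 ^ 1 ^ 14 ^ 4 = 12.
The overall nim-sum is X = 12. A pile of size p has a winning move iff p XOR X < p (reduce it to p XOR X).
  5: 5 XOR 12 = 9 ≥ 5 — no move.
  2: 2 XOR 12 = 14 ≥ 2 — no move.
  1: 1 XOR 12 = 13 ≥ 1 — no move.
  14: 14 XOR 12 = 2 < 14 — winning move (to 2).
  4: 4 XOR 12 = 8 ≥ 4 — no move.
That gives 1 winning move.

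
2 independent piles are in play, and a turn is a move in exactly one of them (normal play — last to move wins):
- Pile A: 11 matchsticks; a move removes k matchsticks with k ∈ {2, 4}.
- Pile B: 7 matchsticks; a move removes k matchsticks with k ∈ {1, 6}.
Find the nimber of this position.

2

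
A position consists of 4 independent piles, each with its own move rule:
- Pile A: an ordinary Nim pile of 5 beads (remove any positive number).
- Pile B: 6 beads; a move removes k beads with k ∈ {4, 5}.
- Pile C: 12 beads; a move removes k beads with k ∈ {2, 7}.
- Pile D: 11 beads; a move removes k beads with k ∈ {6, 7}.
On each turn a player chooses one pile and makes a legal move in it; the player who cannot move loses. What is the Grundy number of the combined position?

Pile A is a plain Nim pile of size 5, so its Grundy value is 5.
Build the Grundy sequence for pile B with g(k) = mex{g(k−s) : s ∈ {4, 5}, s ≤ k}:
k:     0  1  2  3  4  5  6
g(k):  0  0  0  0  1  1  1
So g(6) = 1.
Grundy values for pile C (subtraction set {2, 7}):
g(0) = mex{} = 0
g(1) = mex{} = 0
g(2) = mex{0} = 1
g(3) = mex{0} = 1
g(4) = mex{1} = 0
g(5) = mex{1} = 0
g(6) = mex{0} = 1
g(7) = mex{0} = 1
g(8) = mex{0,1} = 2
g(9) = mex{1} = 0
g(10) = mex{1,2} = 0
g(11) = mex{0} = 1
g(12) = mex{0} = 1
So g(12) = 1.
Grundy values for pile D (subtraction set {6, 7}):
g(0) = mex{} = 0
g(1) = mex{} = 0
g(2) = mex{} = 0
g(3) = mex{} = 0
g(4) = mex{} = 0
g(5) = mex{} = 0
g(6) = mex{0} = 1
g(7) = mex{0} = 1
g(8) = mex{0} = 1
g(9) = mex{0} = 1
g(10) = mex{0} = 1
g(11) = mex{0} = 1
So g(11) = 1.
By the Sprague-Grundy theorem, the Grundy value of a sum of independent games is the XOR of the component values.
Combined value = 5 ⊕ 1 ⊕ 1 ⊕ 1 = 4.

4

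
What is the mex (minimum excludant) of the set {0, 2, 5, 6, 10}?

0 is in the set but 1 is not, so the mex is 1.

1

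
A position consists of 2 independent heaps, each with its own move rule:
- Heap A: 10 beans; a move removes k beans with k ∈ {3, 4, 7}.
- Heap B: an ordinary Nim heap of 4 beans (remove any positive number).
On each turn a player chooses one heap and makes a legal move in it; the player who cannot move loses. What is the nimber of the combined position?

For heap A, compute g(0), g(1), … with moves {3, 4, 7}:
g(0) = mex{} = 0
g(1) = mex{} = 0
g(2) = mex{} = 0
g(3) = mex{0} = 1
g(4) = mex{0} = 1
g(5) = mex{0} = 1
g(6) = mex{0,1} = 2
g(7) = mex{0,1} = 2
g(8) = mex{0,1} = 2
g(9) = mex{0,1,2} = 3
g(10) = mex{1,2} = 0
So g(10) = 0.
Heap B is a plain Nim heap of size 4, so its Grundy value is 4.
By the Sprague-Grundy theorem, the Grundy value of a sum of independent games is the XOR of the component values.
Combined value = 0 XOR 4 = 4.

4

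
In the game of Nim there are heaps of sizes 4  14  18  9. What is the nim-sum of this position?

17

Nim-sum: 4 XOR 14 XOR 18 XOR 9 = 17.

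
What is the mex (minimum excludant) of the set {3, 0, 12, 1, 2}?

4

The values 0, 1, 2, 3 are all present; 4 is the first non-negative integer missing from the set.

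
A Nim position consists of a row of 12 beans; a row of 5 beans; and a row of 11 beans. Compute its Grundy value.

Nim-sum: 12 ^ 5 ^ 11 = 2.

2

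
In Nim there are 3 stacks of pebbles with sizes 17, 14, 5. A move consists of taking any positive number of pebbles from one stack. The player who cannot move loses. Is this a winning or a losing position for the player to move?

Nim-sum: 17 ⊕ 14 ⊕ 5 = 26.
The nim-sum is 26 ≠ 0, so this is an N-position: the player to move can win.

Winning position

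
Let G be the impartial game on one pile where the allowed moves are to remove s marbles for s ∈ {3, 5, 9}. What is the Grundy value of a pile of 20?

0

Grundy values for subtraction set {3, 5, 9}:
k:     0  1  2  3  4  5  6  7  8  9 10 11 12 13 14 15 16 17 18 19 20
g(k):  0  0  0  1  1  1  2  2  0  3  3  1  0  2  0  1  0  1  0  1  0
So g(20) = 0.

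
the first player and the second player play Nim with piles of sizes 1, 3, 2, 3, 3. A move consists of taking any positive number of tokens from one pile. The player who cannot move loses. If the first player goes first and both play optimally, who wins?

the second player wins

Bitwise XOR of the heap sizes:
  01  (1)
  11  (3)
  10  (2)
  11  (3)
  11  (3)
  --
  00  (0)
The nim-sum is 0, so this is a P-position: the player to move is in a losing position under optimal play; the first player is about to move from it and so loses — the second player wins.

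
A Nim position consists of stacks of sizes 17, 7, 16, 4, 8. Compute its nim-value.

10

Nim-sum: 17 XOR 7 XOR 16 XOR 4 XOR 8 = 10.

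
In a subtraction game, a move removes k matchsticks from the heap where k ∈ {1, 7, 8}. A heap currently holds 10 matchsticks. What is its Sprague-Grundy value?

2

Grundy values for subtraction set {1, 7, 8}:
k:     0  1  2  3  4  5  6  7  8  9 10
g(k):  0  1  0  1  0  1  0  1  2  3  2
So g(10) = 2.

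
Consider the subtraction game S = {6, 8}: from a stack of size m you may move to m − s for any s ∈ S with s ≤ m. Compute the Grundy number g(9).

Grundy values for subtraction set {6, 8}:
g(0) = mex{} = 0
g(1) = mex{} = 0
g(2) = mex{} = 0
g(3) = mex{} = 0
g(4) = mex{} = 0
g(5) = mex{} = 0
g(6) = mex{0} = 1
g(7) = mex{0} = 1
g(8) = mex{0} = 1
g(9) = mex{0} = 1
So g(9) = 1.

1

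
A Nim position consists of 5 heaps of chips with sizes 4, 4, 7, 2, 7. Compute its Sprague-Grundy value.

Compute the nim-sum pairwise:
4 ^ 4 = 0
0 ^ 7 = 7
7 ^ 2 = 5
5 ^ 7 = 2

2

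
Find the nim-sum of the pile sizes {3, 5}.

Compute the nim-sum pairwise:
3 XOR 5 = 6

6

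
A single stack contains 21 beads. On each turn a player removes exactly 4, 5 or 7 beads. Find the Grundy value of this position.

2

Build the Grundy sequence with g(k) = mex{g(k−s) : s ∈ {4, 5, 7}, s ≤ k}:
k:     0  1  2  3  4  5  6  7  8  9 10 11 12 13 14 15 16 17 18 19 20 21
g(k):  0  0  0  0  1  1  1  1  2  2  2  0  0  0  0  1  1  1  1  2  2  2
So g(21) = 2.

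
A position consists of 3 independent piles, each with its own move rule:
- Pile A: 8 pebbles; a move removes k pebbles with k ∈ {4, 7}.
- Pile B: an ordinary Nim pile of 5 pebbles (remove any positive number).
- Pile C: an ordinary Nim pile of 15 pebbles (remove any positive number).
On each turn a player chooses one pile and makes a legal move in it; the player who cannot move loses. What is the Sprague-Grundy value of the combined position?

8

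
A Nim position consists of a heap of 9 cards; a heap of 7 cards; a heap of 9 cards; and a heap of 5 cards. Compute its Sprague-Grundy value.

2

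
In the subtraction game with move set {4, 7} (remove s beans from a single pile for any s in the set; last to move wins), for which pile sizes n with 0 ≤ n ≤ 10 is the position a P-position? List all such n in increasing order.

0, 1, 2, 3

Grundy values for subtraction set {4, 7}:
k:     0  1  2  3  4  5  6  7  8  9 10
g(k):  0  0  0  0  1  1  1  1  2  2  2
The P-positions (g = 0) in 0..10 are 0, 1, 2, 3.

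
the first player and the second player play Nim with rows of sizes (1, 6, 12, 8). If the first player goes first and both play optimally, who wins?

In binary:
  0001  (1)
  0110  (6)
  1100  (12)
  1000  (8)
  ----
  0011  (3)
The nim-sum is 3 ≠ 0, so this is an N-position: the player to move can win; the first player has a winning move.

the first player wins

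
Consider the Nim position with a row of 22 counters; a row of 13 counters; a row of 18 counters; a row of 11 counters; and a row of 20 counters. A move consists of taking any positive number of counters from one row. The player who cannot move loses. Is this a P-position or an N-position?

Compute the nim-sum pairwise:
22 ^ 13 = 27
27 ^ 18 = 9
9 ^ 11 = 2
2 ^ 20 = 22
The nim-sum is 22 ≠ 0, so this is an N-position: the player to move can win.

N-position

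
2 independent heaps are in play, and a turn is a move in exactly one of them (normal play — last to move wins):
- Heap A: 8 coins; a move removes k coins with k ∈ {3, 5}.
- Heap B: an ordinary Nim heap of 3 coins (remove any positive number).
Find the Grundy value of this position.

Build the Grundy sequence for heap A with g(k) = mex{g(k−s) : s ∈ {3, 5}, s ≤ k}:
k:     0  1  2  3  4  5  6  7  8
g(k):  0  0  0  1  1  1  2  2  0
So g(8) = 0.
Heap B is a plain Nim heap of size 3, so its Grundy value is 3.
By the Sprague-Grundy theorem, the Grundy value of a sum of independent games is the XOR of the component values.
Combined value = 0 XOR 3 = 3.

3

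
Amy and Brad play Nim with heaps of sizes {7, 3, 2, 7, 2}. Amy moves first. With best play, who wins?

Amy wins

Compute the nim-sum pairwise:
7 XOR 3 = 4
4 XOR 2 = 6
6 XOR 7 = 1
1 XOR 2 = 3
The nim-sum is 3 ≠ 0, so this is an N-position: the player to move can win; Amy has a winning move.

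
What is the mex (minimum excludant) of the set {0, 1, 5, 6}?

The values 0, 1 are all present; 2 is the first non-negative integer missing from the set.

2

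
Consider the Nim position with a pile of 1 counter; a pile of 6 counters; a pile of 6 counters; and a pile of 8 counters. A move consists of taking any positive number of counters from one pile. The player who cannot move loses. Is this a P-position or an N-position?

N-position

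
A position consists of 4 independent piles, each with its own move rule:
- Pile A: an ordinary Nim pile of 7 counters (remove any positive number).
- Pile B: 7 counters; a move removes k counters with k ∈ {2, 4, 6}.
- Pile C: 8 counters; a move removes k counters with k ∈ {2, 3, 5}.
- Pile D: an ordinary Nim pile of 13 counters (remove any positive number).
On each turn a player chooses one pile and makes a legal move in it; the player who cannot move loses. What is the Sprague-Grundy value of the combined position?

Pile A is a plain Nim pile of size 7, so its Grundy value is 7.
For pile B, compute g(0), g(1), … with moves {2, 4, 6}:
g(0) = mex{} = 0
g(1) = mex{} = 0
g(2) = mex{0} = 1
g(3) = mex{0} = 1
g(4) = mex{0,1} = 2
g(5) = mex{0,1} = 2
g(6) = mex{0,1,2} = 3
g(7) = mex{0,1,2} = 3
So g(7) = 3.
Build the Grundy sequence for pile C with g(k) = mex{g(k−s) : s ∈ {2, 3, 5}, s ≤ k}:
g(0) = mex{} = 0
g(1) = mex{} = 0
g(2) = mex{0} = 1
g(3) = mex{0} = 1
g(4) = mex{0,1} = 2
g(5) = mex{0,1} = 2
g(6) = mex{0,1,2} = 3
g(7) = mex{1,2} = 0
g(8) = mex{1,2,3} = 0
So g(8) = 0.
Pile D is a plain Nim pile of size 13, so its Grundy value is 13.
By the Sprague-Grundy theorem, the Grundy value of a sum of independent games is the XOR of the component values.
Combined value = 7 ⊕ 3 ⊕ 0 ⊕ 13 = 9.

9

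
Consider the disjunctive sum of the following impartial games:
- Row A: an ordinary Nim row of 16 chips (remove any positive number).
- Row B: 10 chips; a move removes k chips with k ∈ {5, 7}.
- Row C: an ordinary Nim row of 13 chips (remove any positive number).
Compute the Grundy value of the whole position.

Row A is a plain Nim row of size 16, so its Grundy value is 16.
For row B, compute g(0), g(1), … with moves {5, 7}:
k:     0  1  2  3  4  5  6  7  8  9 10
g(k):  0  0  0  0  0  1  1  1  1  1  2
So g(10) = 2.
Row C is a plain Nim row of size 13, so its Grundy value is 13.
The value of a disjunctive sum is the nim-sum of the parts.
Combined value = 16 XOR 2 XOR 13 = 31.

31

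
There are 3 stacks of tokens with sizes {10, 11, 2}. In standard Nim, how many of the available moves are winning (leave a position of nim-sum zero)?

3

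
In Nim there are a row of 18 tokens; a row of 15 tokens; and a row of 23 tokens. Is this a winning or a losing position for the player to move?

Nim-sum: 18 ⊕ 15 ⊕ 23 = 10.
The nim-sum is 10 ≠ 0, so this is an N-position: the player to move can win.

Winning position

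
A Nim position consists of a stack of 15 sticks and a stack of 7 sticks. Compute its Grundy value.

8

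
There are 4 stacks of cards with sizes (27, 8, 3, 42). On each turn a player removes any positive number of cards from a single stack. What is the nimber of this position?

58

Compute the nim-sum pairwise:
27 ^ 8 = 19
19 ^ 3 = 16
16 ^ 42 = 58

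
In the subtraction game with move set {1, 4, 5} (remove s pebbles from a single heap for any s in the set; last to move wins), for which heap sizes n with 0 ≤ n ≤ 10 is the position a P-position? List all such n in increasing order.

0, 2, 8, 10

Compute g(0), g(1), … for moves {1, 4, 5}:
g(0) = mex{} = 0
g(1) = mex{0} = 1
g(2) = mex{1} = 0
g(3) = mex{0} = 1
g(4) = mex{0,1} = 2
g(5) = mex{0,1,2} = 3
g(6) = mex{0,1,3} = 2
g(7) = mex{0,1,2} = 3
g(8) = mex{1,2,3} = 0
g(9) = mex{0,2,3} = 1
g(10) = mex{1,2,3} = 0
The P-positions (g = 0) in 0..10 are 0, 2, 8, 10.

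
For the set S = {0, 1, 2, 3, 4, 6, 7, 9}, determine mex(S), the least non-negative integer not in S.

The values 0, 1, 2, 3, 4 are all present; 5 is the first non-negative integer missing from the set.

5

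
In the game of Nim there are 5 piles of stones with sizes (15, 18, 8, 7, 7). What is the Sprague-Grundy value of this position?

Compute the nim-sum pairwise:
15 XOR 18 = 29
29 XOR 8 = 21
21 XOR 7 = 18
18 XOR 7 = 21

21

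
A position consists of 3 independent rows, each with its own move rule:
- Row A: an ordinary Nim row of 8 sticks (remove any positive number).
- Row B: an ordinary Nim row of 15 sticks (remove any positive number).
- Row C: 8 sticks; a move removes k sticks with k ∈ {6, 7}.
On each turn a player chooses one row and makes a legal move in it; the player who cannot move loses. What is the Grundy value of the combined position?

Row A is a plain Nim row of size 8, so its Grundy value is 8.
Row B is a plain Nim row of size 15, so its Grundy value is 15.
For row C, compute g(0), g(1), … with moves {6, 7}:
g(0) = mex{} = 0
g(1) = mex{} = 0
g(2) = mex{} = 0
g(3) = mex{} = 0
g(4) = mex{} = 0
g(5) = mex{} = 0
g(6) = mex{0} = 1
g(7) = mex{0} = 1
g(8) = mex{0} = 1
So g(8) = 1.
The value of a disjunctive sum is the nim-sum of the parts.
Combined value = 8 ⊕ 15 ⊕ 1 = 6.

6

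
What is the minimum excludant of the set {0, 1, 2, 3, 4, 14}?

The values 0, 1, 2, 3, 4 are all present; 5 is the first non-negative integer missing from the set.

5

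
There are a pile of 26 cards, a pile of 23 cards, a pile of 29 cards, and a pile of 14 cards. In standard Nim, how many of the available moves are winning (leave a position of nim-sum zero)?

3

Write each in binary and XOR column by column:
  11010  (26)
  10111  (23)
  11101  (29)
  01110  (14)
  -----
  11110  (30)
The overall nim-sum is X = 30. A pile of size p has a winning move iff p XOR X < p (reduce it to p XOR X).
  26: 26 XOR 30 = 4 < 26 — winning move (to 4).
  23: 23 XOR 30 = 9 < 23 — winning move (to 9).
  29: 29 XOR 30 = 3 < 29 — winning move (to 3).
  14: 14 XOR 30 = 16 ≥ 14 — no move.
That gives 3 winning moves.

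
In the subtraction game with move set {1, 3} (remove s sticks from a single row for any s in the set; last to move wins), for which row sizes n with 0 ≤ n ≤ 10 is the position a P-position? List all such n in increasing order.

0, 2, 4, 6, 8, 10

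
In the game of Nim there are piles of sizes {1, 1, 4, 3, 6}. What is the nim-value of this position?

Compute the nim-sum pairwise:
1 ⊕ 1 = 0
0 ⊕ 4 = 4
4 ⊕ 3 = 7
7 ⊕ 6 = 1

1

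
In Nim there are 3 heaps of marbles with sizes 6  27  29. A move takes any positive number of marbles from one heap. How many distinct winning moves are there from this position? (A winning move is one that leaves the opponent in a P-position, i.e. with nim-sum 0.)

0

Compute the nim-sum pairwise:
6 ^ 27 = 29
29 ^ 29 = 0
The nim-sum is already 0, so every move leaves a nonzero nim-sum — there are no winning moves.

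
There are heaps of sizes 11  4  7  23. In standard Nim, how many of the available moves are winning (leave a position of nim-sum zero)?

1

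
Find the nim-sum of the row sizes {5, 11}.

14

Compute the nim-sum pairwise:
5 ^ 11 = 14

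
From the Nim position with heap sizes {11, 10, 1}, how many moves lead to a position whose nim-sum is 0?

0

Write each in binary and XOR column by column:
  1011  (11)
  1010  (10)
  0001  (1)
  ----
  0000  (0)
The nim-sum is already 0, so every move leaves a nonzero nim-sum — there are no winning moves.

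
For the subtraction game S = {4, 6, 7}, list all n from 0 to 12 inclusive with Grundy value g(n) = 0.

Compute g(0), g(1), … for moves {4, 6, 7}:
g(0) = mex{} = 0
g(1) = mex{} = 0
g(2) = mex{} = 0
g(3) = mex{} = 0
g(4) = mex{0} = 1
g(5) = mex{0} = 1
g(6) = mex{0} = 1
g(7) = mex{0} = 1
g(8) = mex{0,1} = 2
g(9) = mex{0,1} = 2
g(10) = mex{0,1} = 2
g(11) = mex{1} = 0
g(12) = mex{1,2} = 0
The P-positions (g = 0) in 0..12 are 0, 1, 2, 3, 11, 12.

0, 1, 2, 3, 11, 12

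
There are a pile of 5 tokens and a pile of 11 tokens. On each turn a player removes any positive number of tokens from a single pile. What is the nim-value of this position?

14

In binary:
  0101  (5)
  1011  (11)
  ----
  1110  (14)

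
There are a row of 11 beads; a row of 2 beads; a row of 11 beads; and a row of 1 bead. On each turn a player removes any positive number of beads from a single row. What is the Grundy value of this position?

3

Nim-sum: 11 ⊕ 2 ⊕ 11 ⊕ 1 = 3.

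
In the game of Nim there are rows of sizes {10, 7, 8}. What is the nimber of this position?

Nim-sum: 10 XOR 7 XOR 8 = 5.

5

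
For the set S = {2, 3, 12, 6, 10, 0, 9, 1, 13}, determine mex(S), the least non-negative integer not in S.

4

The values 0, 1, 2, 3 are all present; 4 is the first non-negative integer missing from the set.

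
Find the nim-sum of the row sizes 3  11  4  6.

10

In binary:
  0011  (3)
  1011  (11)
  0100  (4)
  0110  (6)
  ----
  1010  (10)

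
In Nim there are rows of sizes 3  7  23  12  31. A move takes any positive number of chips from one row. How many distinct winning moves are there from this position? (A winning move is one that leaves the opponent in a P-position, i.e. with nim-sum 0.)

0

Compute the nim-sum pairwise:
3 ⊕ 7 = 4
4 ⊕ 23 = 19
19 ⊕ 12 = 31
31 ⊕ 31 = 0
The nim-sum is already 0, so every move leaves a nonzero nim-sum — there are no winning moves.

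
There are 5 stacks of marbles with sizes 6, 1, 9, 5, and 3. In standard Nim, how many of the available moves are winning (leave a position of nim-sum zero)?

Write each in binary and XOR column by column:
  0110  (6)
  0001  (1)
  1001  (9)
  0101  (5)
  0011  (3)
  ----
  1000  (8)
The overall nim-sum is X = 8. A stack of size p has a winning move iff p XOR X < p (reduce it to p XOR X).
  6: 6 XOR 8 = 14 ≥ 6 — no move.
  1: 1 XOR 8 = 9 ≥ 1 — no move.
  9: 9 XOR 8 = 1 < 9 — winning move (to 1).
  5: 5 XOR 8 = 13 ≥ 5 — no move.
  3: 3 XOR 8 = 11 ≥ 3 — no move.
That gives 1 winning move.

1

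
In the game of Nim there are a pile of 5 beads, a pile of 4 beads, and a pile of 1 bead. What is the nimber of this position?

In binary:
  101  (5)
  100  (4)
  001  (1)
  ---
  000  (0)

0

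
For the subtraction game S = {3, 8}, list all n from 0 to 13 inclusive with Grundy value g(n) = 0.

0, 1, 2, 6, 7, 11, 12, 13

Build the Grundy sequence with g(k) = mex{g(k−s) : s ∈ {3, 8}, s ≤ k}:
g(0) = mex{} = 0
g(1) = mex{} = 0
g(2) = mex{} = 0
g(3) = mex{0} = 1
g(4) = mex{0} = 1
g(5) = mex{0} = 1
g(6) = mex{1} = 0
g(7) = mex{1} = 0
g(8) = mex{0,1} = 2
g(9) = mex{0} = 1
g(10) = mex{0} = 1
g(11) = mex{1,2} = 0
g(12) = mex{1} = 0
g(13) = mex{1} = 0
The P-positions (g = 0) in 0..13 are 0, 1, 2, 6, 7, 11, 12, 13.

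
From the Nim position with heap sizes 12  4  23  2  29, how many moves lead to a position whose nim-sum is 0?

Compute the nim-sum pairwise:
12 ⊕ 4 = 8
8 ⊕ 23 = 31
31 ⊕ 2 = 29
29 ⊕ 29 = 0
The nim-sum is already 0, so every move leaves a nonzero nim-sum — there are no winning moves.

0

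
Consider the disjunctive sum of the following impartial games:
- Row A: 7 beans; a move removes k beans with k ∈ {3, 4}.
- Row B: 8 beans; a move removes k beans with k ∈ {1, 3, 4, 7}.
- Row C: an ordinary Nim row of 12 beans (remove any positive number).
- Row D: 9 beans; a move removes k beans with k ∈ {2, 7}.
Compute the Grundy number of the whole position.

12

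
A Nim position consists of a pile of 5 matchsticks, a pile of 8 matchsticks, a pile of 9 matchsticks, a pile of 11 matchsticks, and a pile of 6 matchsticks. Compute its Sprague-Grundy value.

9

Compute the nim-sum pairwise:
5 ^ 8 = 13
13 ^ 9 = 4
4 ^ 11 = 15
15 ^ 6 = 9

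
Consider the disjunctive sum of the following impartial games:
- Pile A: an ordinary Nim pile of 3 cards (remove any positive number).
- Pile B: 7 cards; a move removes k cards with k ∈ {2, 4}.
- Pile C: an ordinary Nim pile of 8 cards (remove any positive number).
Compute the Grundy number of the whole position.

11

Pile A is a plain Nim pile of size 3, so its Grundy value is 3.
Grundy values for pile B (subtraction set {2, 4}):
k:     0  1  2  3  4  5  6  7
g(k):  0  0  1  1  2  2  0  0
So g(7) = 0.
Pile C is a plain Nim pile of size 8, so its Grundy value is 8.
The value of a disjunctive sum is the nim-sum of the parts.
Combined value = 3 XOR 0 XOR 8 = 11.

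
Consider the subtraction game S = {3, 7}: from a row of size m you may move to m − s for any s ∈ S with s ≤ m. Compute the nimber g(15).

1

Compute g(0), g(1), … for moves {3, 7}:
k:     0  1  2  3  4  5  6  7  8  9 10 11 12 13 14 15
g(k):  0  0  0  1  1  1  0  2  2  1  0  0  0  1  1  1
So g(15) = 1.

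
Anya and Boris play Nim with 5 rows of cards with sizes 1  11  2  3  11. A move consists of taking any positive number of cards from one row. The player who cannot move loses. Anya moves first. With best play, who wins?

Boris wins

Bitwise XOR of the heap sizes:
  0001  (1)
  1011  (11)
  0010  (2)
  0011  (3)
  1011  (11)
  ----
  0000  (0)
The nim-sum is 0, so this is a P-position: the player to move is in a losing position under optimal play; Anya is about to move from it and so loses — Boris wins.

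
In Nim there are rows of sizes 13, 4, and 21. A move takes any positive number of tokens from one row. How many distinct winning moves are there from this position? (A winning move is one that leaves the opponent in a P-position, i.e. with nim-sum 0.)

1

Compute the nim-sum pairwise:
13 XOR 4 = 9
9 XOR 21 = 28
The overall nim-sum is X = 28. A row of size p has a winning move iff p XOR X < p (reduce it to p XOR X).
  13: 13 XOR 28 = 17 ≥ 13 — no move.
  4: 4 XOR 28 = 24 ≥ 4 — no move.
  21: 21 XOR 28 = 9 < 21 — winning move (to 9).
That gives 1 winning move.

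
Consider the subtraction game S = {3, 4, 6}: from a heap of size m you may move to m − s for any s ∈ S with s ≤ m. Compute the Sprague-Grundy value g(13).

1

Grundy values for subtraction set {3, 4, 6}:
g(0) = mex{} = 0
g(1) = mex{} = 0
g(2) = mex{} = 0
g(3) = mex{0} = 1
g(4) = mex{0} = 1
g(5) = mex{0} = 1
g(6) = mex{0,1} = 2
g(7) = mex{0,1} = 2
g(8) = mex{0,1} = 2
g(9) = mex{1,2} = 0
g(10) = mex{1,2} = 0
g(11) = mex{1,2} = 0
g(12) = mex{0,2} = 1
g(13) = mex{0,2} = 1
So g(13) = 1.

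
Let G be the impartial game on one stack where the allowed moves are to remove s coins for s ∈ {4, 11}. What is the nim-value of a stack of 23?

Compute g(0), g(1), … for moves {4, 11}:
k:     0  1  2  3  4  5  6  7  8  9 10 11 12 13 14 15 16 17 18 19 20 21 22 23
g(k):  0  0  0  0  1  1  1  1  0  0  0  2  1  1  1  0  0  0  0  1  1  1  1  0
So g(23) = 0.

0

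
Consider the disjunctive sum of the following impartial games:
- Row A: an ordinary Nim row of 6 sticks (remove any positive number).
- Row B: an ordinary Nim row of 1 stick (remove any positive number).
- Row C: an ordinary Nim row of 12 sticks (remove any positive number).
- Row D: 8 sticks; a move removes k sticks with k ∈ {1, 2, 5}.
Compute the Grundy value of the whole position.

9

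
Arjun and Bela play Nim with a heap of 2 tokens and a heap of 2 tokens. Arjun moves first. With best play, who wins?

Bela wins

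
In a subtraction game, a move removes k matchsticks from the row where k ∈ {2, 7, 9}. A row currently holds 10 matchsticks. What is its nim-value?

Build the Grundy sequence with g(k) = mex{g(k−s) : s ∈ {2, 7, 9}, s ≤ k}:
k:     0  1  2  3  4  5  6  7  8  9 10
g(k):  0  0  1  1  0  0  1  1  2  2  3
So g(10) = 3.

3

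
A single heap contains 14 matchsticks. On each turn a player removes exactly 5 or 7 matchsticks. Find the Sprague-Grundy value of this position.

0

Build the Grundy sequence with g(k) = mex{g(k−s) : s ∈ {5, 7}, s ≤ k}:
k:     0  1  2  3  4  5  6  7  8  9 10 11 12 13 14
g(k):  0  0  0  0  0  1  1  1  1  1  2  2  0  0  0
So g(14) = 0.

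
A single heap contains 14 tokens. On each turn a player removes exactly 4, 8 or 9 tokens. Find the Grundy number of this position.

0

Build the Grundy sequence with g(k) = mex{g(k−s) : s ∈ {4, 8, 9}, s ≤ k}:
k:     0  1  2  3  4  5  6  7  8  9 10 11 12 13 14
g(k):  0  0  0  0  1  1  1  1  2  2  2  2  3  0  0
So g(14) = 0.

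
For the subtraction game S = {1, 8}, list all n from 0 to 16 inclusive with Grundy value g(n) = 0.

Compute g(0), g(1), … for moves {1, 8}:
k:     0  1  2  3  4  5  6  7  8  9 10 11 12 13 14 15 16
g(k):  0  1  0  1  0  1  0  1  2  0  1  0  1  0  1  0  1
The P-positions (g = 0) in 0..16 are 0, 2, 4, 6, 9, 11, 13, 15.

0, 2, 4, 6, 9, 11, 13, 15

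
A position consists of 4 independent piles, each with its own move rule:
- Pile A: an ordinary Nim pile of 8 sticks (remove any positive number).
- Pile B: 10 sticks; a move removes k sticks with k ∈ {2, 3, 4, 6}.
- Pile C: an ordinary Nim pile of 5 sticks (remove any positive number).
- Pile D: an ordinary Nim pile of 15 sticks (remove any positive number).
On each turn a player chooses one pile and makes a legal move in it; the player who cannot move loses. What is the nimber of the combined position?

3

Pile A is a plain Nim pile of size 8, so its Grundy value is 8.
Build the Grundy sequence for pile B with g(k) = mex{g(k−s) : s ∈ {2, 3, 4, 6}, s ≤ k}:
k:     0  1  2  3  4  5  6  7  8  9 10
g(k):  0  0  1  1  2  2  3  3  0  0  1
So g(10) = 1.
Pile C is a plain Nim pile of size 5, so its Grundy value is 5.
Pile D is a plain Nim pile of size 15, so its Grundy value is 15.
The value of a disjunctive sum is the nim-sum of the parts.
Combined value = 8 XOR 1 XOR 5 XOR 15 = 3.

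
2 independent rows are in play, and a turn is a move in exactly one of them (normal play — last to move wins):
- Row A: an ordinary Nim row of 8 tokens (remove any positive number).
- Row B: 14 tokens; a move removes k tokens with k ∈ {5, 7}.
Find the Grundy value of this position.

8

Row A is a plain Nim row of size 8, so its Grundy value is 8.
For row B, compute g(0), g(1), … with moves {5, 7}:
k:     0  1  2  3  4  5  6  7  8  9 10 11 12 13 14
g(k):  0  0  0  0  0  1  1  1  1  1  2  2  0  0  0
So g(14) = 0.
The value of a disjunctive sum is the nim-sum of the parts.
Combined value = 8 ⊕ 0 = 8.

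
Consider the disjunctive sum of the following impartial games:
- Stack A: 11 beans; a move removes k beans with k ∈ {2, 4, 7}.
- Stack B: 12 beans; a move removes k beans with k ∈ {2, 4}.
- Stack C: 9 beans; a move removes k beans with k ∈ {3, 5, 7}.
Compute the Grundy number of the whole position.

For stack A, compute g(0), g(1), … with moves {2, 4, 7}:
k:     0  1  2  3  4  5  6  7  8  9 10 11
g(k):  0  0  1  1  2  2  0  3  1  0  2  1
So g(11) = 1.
For stack B, compute g(0), g(1), … with moves {2, 4}:
g(0) = mex{} = 0
g(1) = mex{} = 0
g(2) = mex{0} = 1
g(3) = mex{0} = 1
g(4) = mex{0,1} = 2
g(5) = mex{0,1} = 2
g(6) = mex{1,2} = 0
g(7) = mex{1,2} = 0
g(8) = mex{0,2} = 1
g(9) = mex{0,2} = 1
g(10) = mex{0,1} = 2
g(11) = mex{0,1} = 2
g(12) = mex{1,2} = 0
So g(12) = 0.
Grundy values for stack C (subtraction set {3, 5, 7}):
k:     0  1  2  3  4  5  6  7  8  9
g(k):  0  0  0  1  1  1  2  2  2  3
So g(9) = 3.
By the Sprague-Grundy theorem, the Grundy value of a sum of independent games is the XOR of the component values.
Combined value = 1 XOR 0 XOR 3 = 2.

2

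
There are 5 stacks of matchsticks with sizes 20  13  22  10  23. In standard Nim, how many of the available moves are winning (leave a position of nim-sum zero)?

3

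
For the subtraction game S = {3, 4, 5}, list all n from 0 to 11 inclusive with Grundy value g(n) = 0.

Grundy values for subtraction set {3, 4, 5}:
k:     0  1  2  3  4  5  6  7  8  9 10 11
g(k):  0  0  0  1  1  1  2  2  0  0  0  1
The P-positions (g = 0) in 0..11 are 0, 1, 2, 8, 9, 10.

0, 1, 2, 8, 9, 10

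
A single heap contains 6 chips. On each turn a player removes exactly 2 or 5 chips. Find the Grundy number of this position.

1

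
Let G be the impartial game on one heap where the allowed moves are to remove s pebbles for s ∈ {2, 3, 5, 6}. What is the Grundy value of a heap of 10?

1

Grundy values for subtraction set {2, 3, 5, 6}:
g(0) = mex{} = 0
g(1) = mex{} = 0
g(2) = mex{0} = 1
g(3) = mex{0} = 1
g(4) = mex{0,1} = 2
g(5) = mex{0,1} = 2
g(6) = mex{0,1,2} = 3
g(7) = mex{0,1,2} = 3
g(8) = mex{1,2,3} = 0
g(9) = mex{1,2,3} = 0
g(10) = mex{0,2,3} = 1
So g(10) = 1.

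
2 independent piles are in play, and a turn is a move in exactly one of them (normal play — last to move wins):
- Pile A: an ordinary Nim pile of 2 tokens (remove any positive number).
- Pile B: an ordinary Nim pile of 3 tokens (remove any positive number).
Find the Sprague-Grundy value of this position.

1

Pile A is a plain Nim pile of size 2, so its Grundy value is 2.
Pile B is a plain Nim pile of size 3, so its Grundy value is 3.
By the Sprague-Grundy theorem, the Grundy value of a sum of independent games is the XOR of the component values.
Combined value = 2 ⊕ 3 = 1.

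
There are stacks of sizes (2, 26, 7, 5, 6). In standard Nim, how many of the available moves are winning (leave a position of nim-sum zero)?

1

Write each in binary and XOR column by column:
  00010  (2)
  11010  (26)
  00111  (7)
  00101  (5)
  00110  (6)
  -----
  11100  (28)
The overall nim-sum is X = 28. A stack of size p has a winning move iff p XOR X < p (reduce it to p XOR X).
  2: 2 XOR 28 = 30 ≥ 2 — no move.
  26: 26 XOR 28 = 6 < 26 — winning move (to 6).
  7: 7 XOR 28 = 27 ≥ 7 — no move.
  5: 5 XOR 28 = 25 ≥ 5 — no move.
  6: 6 XOR 28 = 26 ≥ 6 — no move.
That gives 1 winning move.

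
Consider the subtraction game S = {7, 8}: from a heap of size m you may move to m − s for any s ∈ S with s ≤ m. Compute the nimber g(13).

Build the Grundy sequence with g(k) = mex{g(k−s) : s ∈ {7, 8}, s ≤ k}:
k:     0  1  2  3  4  5  6  7  8  9 10 11 12 13
g(k):  0  0  0  0  0  0  0  1  1  1  1  1  1  1
So g(13) = 1.

1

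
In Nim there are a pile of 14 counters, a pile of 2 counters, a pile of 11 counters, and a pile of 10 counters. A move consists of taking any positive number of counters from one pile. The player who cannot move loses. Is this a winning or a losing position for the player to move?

Compute the nim-sum pairwise:
14 XOR 2 = 12
12 XOR 11 = 7
7 XOR 10 = 13
The nim-sum is 13 ≠ 0, so this is an N-position: the player to move can win.

Winning position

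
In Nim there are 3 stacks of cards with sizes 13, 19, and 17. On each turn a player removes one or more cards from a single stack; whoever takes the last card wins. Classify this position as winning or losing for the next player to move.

Compute the nim-sum pairwise:
13 ^ 19 = 30
30 ^ 17 = 15
The nim-sum is 15 ≠ 0, so this is an N-position: the player to move can win.

Winning position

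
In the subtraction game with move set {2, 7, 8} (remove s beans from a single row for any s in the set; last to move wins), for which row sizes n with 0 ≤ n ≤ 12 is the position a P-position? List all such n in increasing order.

0, 1, 4, 5, 10

Grundy values for subtraction set {2, 7, 8}:
k:     0  1  2  3  4  5  6  7  8  9 10 11 12
g(k):  0  0  1  1  0  0  1  1  2  2  0  3  1
The P-positions (g = 0) in 0..12 are 0, 1, 4, 5, 10.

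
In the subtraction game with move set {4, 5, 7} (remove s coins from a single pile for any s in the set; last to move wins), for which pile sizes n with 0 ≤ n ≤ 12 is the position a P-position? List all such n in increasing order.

0, 1, 2, 3, 11, 12

Compute g(0), g(1), … for moves {4, 5, 7}:
g(0) = mex{} = 0
g(1) = mex{} = 0
g(2) = mex{} = 0
g(3) = mex{} = 0
g(4) = mex{0} = 1
g(5) = mex{0} = 1
g(6) = mex{0} = 1
g(7) = mex{0} = 1
g(8) = mex{0,1} = 2
g(9) = mex{0,1} = 2
g(10) = mex{0,1} = 2
g(11) = mex{1} = 0
g(12) = mex{1,2} = 0
The P-positions (g = 0) in 0..12 are 0, 1, 2, 3, 11, 12.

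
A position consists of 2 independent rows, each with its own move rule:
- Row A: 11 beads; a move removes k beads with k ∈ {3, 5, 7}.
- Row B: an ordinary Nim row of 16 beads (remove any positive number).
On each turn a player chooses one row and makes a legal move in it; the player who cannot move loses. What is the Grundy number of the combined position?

16

For row A, compute g(0), g(1), … with moves {3, 5, 7}:
k:     0  1  2  3  4  5  6  7  8  9 10 11
g(k):  0  0  0  1  1  1  2  2  2  3  0  0
So g(11) = 0.
Row B is a plain Nim row of size 16, so its Grundy value is 16.
By the Sprague-Grundy theorem, the Grundy value of a sum of independent games is the XOR of the component values.
Combined value = 0 XOR 16 = 16.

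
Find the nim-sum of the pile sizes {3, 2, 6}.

Bitwise XOR of the heap sizes:
  011  (3)
  010  (2)
  110  (6)
  ---
  111  (7)

7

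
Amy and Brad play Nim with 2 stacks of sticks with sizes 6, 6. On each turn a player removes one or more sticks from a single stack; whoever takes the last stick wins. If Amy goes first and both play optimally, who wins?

Compute the nim-sum pairwise:
6 ^ 6 = 0
The nim-sum is 0, so this is a P-position: the player to move is in a losing position under optimal play; Amy is about to move from it and so loses — Brad wins.

Brad wins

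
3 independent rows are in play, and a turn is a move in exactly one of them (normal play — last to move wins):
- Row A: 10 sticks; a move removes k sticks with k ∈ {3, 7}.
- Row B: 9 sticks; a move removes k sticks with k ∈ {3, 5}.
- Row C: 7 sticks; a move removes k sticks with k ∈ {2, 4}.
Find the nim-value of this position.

0

Grundy values for row A (subtraction set {3, 7}):
k:     0  1  2  3  4  5  6  7  8  9 10
g(k):  0  0  0  1  1  1  0  2  2  1  0
So g(10) = 0.
Grundy values for row B (subtraction set {3, 5}):
k:     0  1  2  3  4  5  6  7  8  9
g(k):  0  0  0  1  1  1  2  2  0  0
So g(9) = 0.
Grundy values for row C (subtraction set {2, 4}):
k:     0  1  2  3  4  5  6  7
g(k):  0  0  1  1  2  2  0  0
So g(7) = 0.
The value of a disjunctive sum is the nim-sum of the parts.
Combined value = 0 ⊕ 0 ⊕ 0 = 0.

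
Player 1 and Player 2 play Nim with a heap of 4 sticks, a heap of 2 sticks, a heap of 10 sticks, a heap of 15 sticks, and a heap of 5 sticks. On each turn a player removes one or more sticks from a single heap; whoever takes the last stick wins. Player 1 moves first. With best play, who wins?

Player 1 wins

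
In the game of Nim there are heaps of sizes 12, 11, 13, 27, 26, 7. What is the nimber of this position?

Compute the nim-sum pairwise:
12 ^ 11 = 7
7 ^ 13 = 10
10 ^ 27 = 17
17 ^ 26 = 11
11 ^ 7 = 12

12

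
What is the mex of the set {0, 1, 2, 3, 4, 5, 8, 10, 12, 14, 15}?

The values 0, 1, 2, 3, 4, 5 are all present; 6 is the first non-negative integer missing from the set.

6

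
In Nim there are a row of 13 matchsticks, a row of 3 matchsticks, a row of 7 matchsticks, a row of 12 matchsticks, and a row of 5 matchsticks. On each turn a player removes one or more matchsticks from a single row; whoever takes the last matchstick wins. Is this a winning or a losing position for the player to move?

In binary:
  1101  (13)
  0011  (3)
  0111  (7)
  1100  (12)
  0101  (5)
  ----
  0000  (0)
The nim-sum is 0, so this is a P-position: the player to move is in a losing position under optimal play.

Losing position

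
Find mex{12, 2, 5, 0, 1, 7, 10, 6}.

3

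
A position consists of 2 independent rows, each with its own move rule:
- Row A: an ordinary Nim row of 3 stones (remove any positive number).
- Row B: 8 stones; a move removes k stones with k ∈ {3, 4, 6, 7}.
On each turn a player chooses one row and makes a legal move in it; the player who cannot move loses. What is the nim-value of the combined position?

1

Row A is a plain Nim row of size 3, so its Grundy value is 3.
Build the Grundy sequence for row B with g(k) = mex{g(k−s) : s ∈ {3, 4, 6, 7}, s ≤ k}:
g(0) = mex{} = 0
g(1) = mex{} = 0
g(2) = mex{} = 0
g(3) = mex{0} = 1
g(4) = mex{0} = 1
g(5) = mex{0} = 1
g(6) = mex{0,1} = 2
g(7) = mex{0,1} = 2
g(8) = mex{0,1} = 2
So g(8) = 2.
By the Sprague-Grundy theorem, the Grundy value of a sum of independent games is the XOR of the component values.
Combined value = 3 XOR 2 = 1.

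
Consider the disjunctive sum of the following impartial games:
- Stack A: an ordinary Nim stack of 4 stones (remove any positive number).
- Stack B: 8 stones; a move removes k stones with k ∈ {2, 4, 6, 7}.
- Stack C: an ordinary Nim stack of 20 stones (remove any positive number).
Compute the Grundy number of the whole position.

20

Stack A is a plain Nim stack of size 4, so its Grundy value is 4.
For stack B, compute g(0), g(1), … with moves {2, 4, 6, 7}:
k:     0  1  2  3  4  5  6  7  8
g(k):  0  0  1  1  2  2  3  3  4
So g(8) = 4.
Stack C is a plain Nim stack of size 20, so its Grundy value is 20.
By the Sprague-Grundy theorem, the Grundy value of a sum of independent games is the XOR of the component values.
Combined value = 4 XOR 4 XOR 20 = 20.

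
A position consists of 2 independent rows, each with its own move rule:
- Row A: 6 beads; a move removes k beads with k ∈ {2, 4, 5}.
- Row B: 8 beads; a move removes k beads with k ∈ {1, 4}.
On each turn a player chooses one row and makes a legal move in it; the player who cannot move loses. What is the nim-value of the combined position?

For row A, compute g(0), g(1), … with moves {2, 4, 5}:
g(0) = mex{} = 0
g(1) = mex{} = 0
g(2) = mex{0} = 1
g(3) = mex{0} = 1
g(4) = mex{0,1} = 2
g(5) = mex{0,1} = 2
g(6) = mex{0,1,2} = 3
So g(6) = 3.
Grundy values for row B (subtraction set {1, 4}):
k:     0  1  2  3  4  5  6  7  8
g(k):  0  1  0  1  2  0  1  0  1
So g(8) = 1.
By the Sprague-Grundy theorem, the Grundy value of a sum of independent games is the XOR of the component values.
Combined value = 3 XOR 1 = 2.

2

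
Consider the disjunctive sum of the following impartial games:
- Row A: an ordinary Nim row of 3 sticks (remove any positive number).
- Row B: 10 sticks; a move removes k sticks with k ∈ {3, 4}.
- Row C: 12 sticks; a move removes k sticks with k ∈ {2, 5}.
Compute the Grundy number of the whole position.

Row A is a plain Nim row of size 3, so its Grundy value is 3.
Build the Grundy sequence for row B with g(k) = mex{g(k−s) : s ∈ {3, 4}, s ≤ k}:
g(0) = mex{} = 0
g(1) = mex{} = 0
g(2) = mex{} = 0
g(3) = mex{0} = 1
g(4) = mex{0} = 1
g(5) = mex{0} = 1
g(6) = mex{0,1} = 2
g(7) = mex{1} = 0
g(8) = mex{1} = 0
g(9) = mex{1,2} = 0
g(10) = mex{0,2} = 1
So g(10) = 1.
For row C, compute g(0), g(1), … with moves {2, 5}:
k:     0  1  2  3  4  5  6  7  8  9 10 11 12
g(k):  0  0  1  1  0  2  1  0  0  1  1  0  2
So g(12) = 2.
The value of a disjunctive sum is the nim-sum of the parts.
Combined value = 3 ⊕ 1 ⊕ 2 = 0.

0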